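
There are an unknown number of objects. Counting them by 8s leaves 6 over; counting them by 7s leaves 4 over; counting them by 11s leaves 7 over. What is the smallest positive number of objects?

326

The moduli are pairwise coprime; M = 8·7·11 = 616.
M/8 = 77; 77 ≡ 5 (mod 8); 5·5 ≡ 1, so inverse 5.
M/7 = 88; 88 ≡ 4 (mod 7); 4·2 ≡ 1, so inverse 2.
M/11 = 56; 56 ≡ 1 (mod 11), inverse 1.
N ≡ 6·77·5 + 4·88·2 + 7·56·1 = 3406.
3406 mod 616 = 326.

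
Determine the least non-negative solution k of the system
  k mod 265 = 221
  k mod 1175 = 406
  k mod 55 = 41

gcd(265, 1175) = 5 and 5 | (406 − 221), so the pair is consistent; merging gives k ≡ 3931 (mod 62275), where 62275 = lcm(265, 1175).
gcd(62275, 55) = 5 and 5 | (41 − 3931), so the pair is consistent; merging gives k ≡ 66206 (mod 685025), where 685025 = lcm(62275, 55).
The solution is unique modulo lcm(265, 1175, 55) = 685025.

66206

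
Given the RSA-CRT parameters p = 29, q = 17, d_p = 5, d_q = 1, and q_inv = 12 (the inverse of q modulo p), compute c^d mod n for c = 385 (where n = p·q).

317

m₁ = c^(d_p) mod p: c ≡ 8 (mod 29), and 8^5 mod 29 = 27.
m₂ = c^(d_q) mod q: c ≡ 11 (mod 17), and 11^1 mod 17 = 11.
h = q_inv·(m₁ − m₂) mod p = 12·(27 − 11) mod 29 = 18.
m = m₂ + h·q = 11 + 18·17 = 317.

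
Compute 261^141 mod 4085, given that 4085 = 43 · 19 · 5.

4021

Mod 43: 261 ≡ 3; by Fermat, exponent reduces to 141 mod 42 = 15; 3^15 ≡ 22 (mod 43).
Mod 19: 261 ≡ 14; by Fermat, exponent reduces to 141 mod 18 = 15; 14^15 ≡ 12 (mod 19).
Mod 5: 261 ≡ 1; by Fermat, exponent reduces to 141 mod 4 = 1; 1^1 ≡ 1 (mod 5).
Combine by CRT: x ≡ 22 (mod 43), x ≡ 12 (mod 19), x ≡ 1 (mod 5) ⇒ x ≡ 4021 (mod 4085).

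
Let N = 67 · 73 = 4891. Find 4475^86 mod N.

Mod 67: 4475 ≡ 53; by Fermat, exponent reduces to 86 mod 66 = 20; 53^20 ≡ 40 (mod 67).
Mod 73: 4475 ≡ 22; by Fermat, exponent reduces to 86 mod 72 = 14; 22^14 ≡ 27 (mod 73).
Combine by CRT: x ≡ 40 (mod 67), x ≡ 27 (mod 73) ⇒ x ≡ 4261 (mod 4891).

4261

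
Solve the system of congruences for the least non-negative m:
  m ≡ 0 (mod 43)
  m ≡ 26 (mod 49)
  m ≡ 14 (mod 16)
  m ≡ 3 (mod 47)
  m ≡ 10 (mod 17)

24707198

The moduli are pairwise coprime; N = 43·49·16·47·17 = 26935888.
N/43 = 626416; 626416 ≡ 35 (mod 43); 35·16 ≡ 1, so inverse 16.
N/49 = 549712; 549712 ≡ 30 (mod 49); 30·18 ≡ 1, so inverse 18.
N/16 = 1683493; 1683493 ≡ 5 (mod 16); 5·13 ≡ 1, so inverse 13.
N/47 = 573104; 573104 ≡ 33 (mod 47); 33·10 ≡ 1, so inverse 10.
N/17 = 1584464; 1584464 ≡ 13 (mod 17); 13·4 ≡ 1, so inverse 4.
m ≡ 0·626416·16 + 26·549712·18 + 14·1683493·13 + 3·573104·10 + 10·1584464·4 = 644232622.
644232622 mod 26935888 = 24707198.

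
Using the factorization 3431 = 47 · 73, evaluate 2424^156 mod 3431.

Mod 47: 2424 ≡ 27; by Fermat, exponent reduces to 156 mod 46 = 18; 27^18 ≡ 28 (mod 47).
Mod 73: 2424 ≡ 15; by Fermat, exponent reduces to 156 mod 72 = 12; 15^12 ≡ 9 (mod 73).
Combine by CRT: x ≡ 28 (mod 47), x ≡ 9 (mod 73) ⇒ x ≡ 1250 (mod 3431).

1250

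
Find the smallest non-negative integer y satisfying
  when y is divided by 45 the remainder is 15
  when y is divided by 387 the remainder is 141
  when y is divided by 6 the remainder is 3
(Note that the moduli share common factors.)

915

gcd(45, 387) = 9 and 9 | (141 − 15), so the pair is consistent; merging gives y ≡ 915 (mod 1935), where 1935 = lcm(45, 387).
gcd(1935, 6) = 3 and 3 | (3 − 915), so the pair is consistent; merging gives y ≡ 915 (mod 3870), where 3870 = lcm(1935, 6).
The solution is unique modulo lcm(45, 387, 6) = 3870.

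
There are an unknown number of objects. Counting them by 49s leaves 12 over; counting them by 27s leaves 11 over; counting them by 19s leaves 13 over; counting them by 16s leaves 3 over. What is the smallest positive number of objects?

The moduli are pairwise coprime; M = 49·27·19·16 = 402192.
M/49 = 8208; 8208 ≡ 25 (mod 49); 25·2 ≡ 1, so inverse 2.
M/27 = 14896; 14896 ≡ 19 (mod 27); 19·10 ≡ 1, so inverse 10.
M/19 = 21168; 21168 ≡ 2 (mod 19); 2·10 ≡ 1, so inverse 10.
M/16 = 25137; 25137 ≡ 1 (mod 16), inverse 1.
N ≡ 12·8208·2 + 11·14896·10 + 13·21168·10 + 3·25137·1 = 4662803.
4662803 mod 402192 = 238691.

238691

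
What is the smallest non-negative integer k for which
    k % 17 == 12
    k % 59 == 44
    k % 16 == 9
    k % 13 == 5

26889

From k ≡ 12 (mod 17) write k = 12 + 17t. Substituting into k ≡ 44 (mod 59) gives 17t ≡ 32 (mod 59), and since 17⁻¹ ≡ 7 (mod 59), t ≡ 47. Hence k ≡ 12 + 17·47 = 811 (mod 1003).
From k ≡ 811 (mod 1003) write k = 811 + 1003t. Substituting into k ≡ 9 (mod 16) gives 1003t ≡ 14 (mod 16), and since 11⁻¹ ≡ 3 (mod 16), t ≡ 10. Hence k ≡ 811 + 1003·10 = 10841 (mod 16048).
From k ≡ 10841 (mod 16048) write k = 10841 + 16048t. Substituting into k ≡ 5 (mod 13) gives 16048t ≡ 6 (mod 13), and since 6⁻¹ ≡ 11 (mod 13), t ≡ 1. Hence k ≡ 10841 + 16048·1 = 26889 (mod 208624).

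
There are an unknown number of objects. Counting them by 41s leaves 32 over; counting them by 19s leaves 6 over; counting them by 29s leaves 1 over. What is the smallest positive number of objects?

21229

Combine the congruences pairwise.
From N ≡ 32 (mod 41) write N = 32 + 41t. Substituting into N ≡ 6 (mod 19) gives 41t ≡ 12 (mod 19), and since 3⁻¹ ≡ 13 (mod 19), t ≡ 4. Hence N ≡ 32 + 41·4 = 196 (mod 779).
From N ≡ 196 (mod 779) write N = 196 + 779t. Substituting into N ≡ 1 (mod 29) gives 779t ≡ 8 (mod 29), and since 25⁻¹ ≡ 7 (mod 29), t ≡ 27. Hence N ≡ 196 + 779·27 = 21229 (mod 22591).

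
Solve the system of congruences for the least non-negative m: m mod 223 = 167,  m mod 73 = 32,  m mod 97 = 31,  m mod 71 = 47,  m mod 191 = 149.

The moduli are pairwise coprime; N = 223·73·97·71·191 = 21413673343.
N/223 = 96025441; 96025441 ≡ 80 (mod 223); 80·92 ≡ 1, so inverse 92.
N/73 = 293337991; 293337991 ≡ 47 (mod 73); 47·14 ≡ 1, so inverse 14.
N/97 = 220759519; 220759519 ≡ 32 (mod 97); 32·94 ≡ 1, so inverse 94.
N/71 = 301601033; 301601033 ≡ 62 (mod 71); 62·63 ≡ 1, so inverse 63.
N/191 = 112113473; 112113473 ≡ 102 (mod 191); 102·103 ≡ 1, so inverse 103.
m ≡ 167·96025441·92 + 32·293337991·14 + 31·220759519·94 + 47·301601033·63 + 149·112113473·103 = 4863689662702.
4863689662702 mod 21413673343 = 2785813841.

2785813841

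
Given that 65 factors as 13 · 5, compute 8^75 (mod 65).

57

Mod 13: 8 ≡ 8; by Fermat, exponent reduces to 75 mod 12 = 3; 8^3 ≡ 5 (mod 13).
Mod 5: 8 ≡ 3; by Fermat, exponent reduces to 75 mod 4 = 3; 3^3 ≡ 2 (mod 5).
Combine by CRT: x ≡ 5 (mod 13), x ≡ 2 (mod 5) ⇒ x ≡ 57 (mod 65).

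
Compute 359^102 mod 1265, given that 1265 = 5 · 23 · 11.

Mod 5: 359 ≡ 4; by Fermat, exponent reduces to 102 mod 4 = 2; 4^2 ≡ 1 (mod 5).
Mod 23: 359 ≡ 14; by Fermat, exponent reduces to 102 mod 22 = 14; 14^14 ≡ 16 (mod 23).
Mod 11: 359 ≡ 7; by Fermat, exponent reduces to 102 mod 10 = 2; 7^2 ≡ 5 (mod 11).
Combine by CRT: x ≡ 1 (mod 5), x ≡ 16 (mod 23), x ≡ 5 (mod 11) ⇒ x ≡ 16 (mod 1265).

16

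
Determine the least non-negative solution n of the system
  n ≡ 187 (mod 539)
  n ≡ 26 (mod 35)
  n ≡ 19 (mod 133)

gcd(539, 35) = 7 and 7 | (26 − 187), so the pair is consistent; merging gives n ≡ 726 (mod 2695), where 2695 = lcm(539, 35).
gcd(2695, 133) = 7 and 7 | (19 − 726), so the pair is consistent; merging gives n ≡ 38456 (mod 51205), where 51205 = lcm(2695, 133).
The solution is unique modulo lcm(539, 35, 133) = 51205.

38456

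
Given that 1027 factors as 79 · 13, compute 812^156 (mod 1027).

1

Mod 79: 812 ≡ 22; since 78 | 156, by Fermat 22^156 ≡ 1 (mod 79).
Mod 13: 812 ≡ 6; since 12 | 156, by Fermat 6^156 ≡ 1 (mod 13).
Combine by CRT: x ≡ 1 (mod 79), x ≡ 1 (mod 13) ⇒ x ≡ 1 (mod 1027).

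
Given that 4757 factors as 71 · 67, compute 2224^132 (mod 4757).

4155

Mod 71: 2224 ≡ 23; by Fermat, exponent reduces to 132 mod 70 = 62; 23^62 ≡ 37 (mod 71).
Mod 67: 2224 ≡ 13; since 66 | 132, by Fermat 13^132 ≡ 1 (mod 67).
Combine by CRT: x ≡ 37 (mod 71), x ≡ 1 (mod 67) ⇒ x ≡ 4155 (mod 4757).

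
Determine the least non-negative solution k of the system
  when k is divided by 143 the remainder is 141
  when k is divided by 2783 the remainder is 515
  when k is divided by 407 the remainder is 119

gcd(143, 2783) = 11 and 11 | (515 − 141), so the pair is consistent; merging gives k ≡ 8864 (mod 36179), where 36179 = lcm(143, 2783).
gcd(36179, 407) = 11 and 11 | (119 − 8864), so the pair is consistent; merging gives k ≡ 840981 (mod 1338623), where 1338623 = lcm(36179, 407).
The solution is unique modulo lcm(143, 2783, 407) = 1338623.

840981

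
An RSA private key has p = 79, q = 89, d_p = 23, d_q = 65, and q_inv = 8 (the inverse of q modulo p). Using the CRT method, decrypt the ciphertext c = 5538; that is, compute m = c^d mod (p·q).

m₁ = c^(d_p) mod p: c ≡ 8 (mod 79), and 8^23 mod 79 = 52.
m₂ = c^(d_q) mod q: c ≡ 20 (mod 89), and 20^65 mod 89 = 40.
h = q_inv·(m₁ − m₂) mod p = 8·(52 − 40) mod 79 = 17.
m = m₂ + h·q = 40 + 17·89 = 1553.

1553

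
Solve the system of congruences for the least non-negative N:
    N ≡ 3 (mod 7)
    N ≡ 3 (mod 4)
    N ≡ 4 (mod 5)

The moduli are pairwise coprime; M = 7·4·5 = 140.
M/7 = 20; 20 ≡ 6 (mod 7); 6·6 ≡ 1, so inverse 6.
M/4 = 35; 35 ≡ 3 (mod 4); 3·3 ≡ 1, so inverse 3.
M/5 = 28; 28 ≡ 3 (mod 5); 3·2 ≡ 1, so inverse 2.
N ≡ 3·20·6 + 3·35·3 + 4·28·2 = 899.
899 mod 140 = 59.

59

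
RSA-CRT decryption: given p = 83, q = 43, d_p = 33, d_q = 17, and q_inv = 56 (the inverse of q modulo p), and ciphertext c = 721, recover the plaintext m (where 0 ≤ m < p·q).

m₁ = c^(d_p) mod p: c ≡ 57 (mod 83), and 57^33 mod 83 = 6.
m₂ = c^(d_q) mod q: c ≡ 33 (mod 43), and 33^17 mod 43 = 34.
h = q_inv·(m₁ − m₂) mod p = 56·(6 − 34) mod 83 = 9.
m = m₂ + h·q = 34 + 9·43 = 421.

421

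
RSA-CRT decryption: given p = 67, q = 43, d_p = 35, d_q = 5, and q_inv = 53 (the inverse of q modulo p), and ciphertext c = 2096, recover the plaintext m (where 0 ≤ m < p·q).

629

m₁ = c^(d_p) mod p: c ≡ 19 (mod 67), and 19^35 mod 67 = 26.
m₂ = c^(d_q) mod q: c ≡ 32 (mod 43), and 32^5 mod 43 = 27.
h = q_inv·(m₁ − m₂) mod p = 53·(26 − 27) mod 67 = 14.
m = m₂ + h·q = 27 + 14·43 = 629.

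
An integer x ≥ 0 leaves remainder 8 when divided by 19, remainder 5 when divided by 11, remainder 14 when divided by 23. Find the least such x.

1072

The moduli are pairwise coprime; N = 19·11·23 = 4807.
N/19 = 253; 253 ≡ 6 (mod 19); 6·16 ≡ 1, so inverse 16.
N/11 = 437; 437 ≡ 8 (mod 11); 8·7 ≡ 1, so inverse 7.
N/23 = 209; 209 ≡ 2 (mod 23); 2·12 ≡ 1, so inverse 12.
x ≡ 8·253·16 + 5·437·7 + 14·209·12 = 82791.
82791 mod 4807 = 1072.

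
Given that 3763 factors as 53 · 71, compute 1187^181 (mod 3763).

323

Mod 53: 1187 ≡ 21; by Fermat, exponent reduces to 181 mod 52 = 25; 21^25 ≡ 5 (mod 53).
Mod 71: 1187 ≡ 51; by Fermat, exponent reduces to 181 mod 70 = 41; 51^41 ≡ 39 (mod 71).
Combine by CRT: x ≡ 5 (mod 53), x ≡ 39 (mod 71) ⇒ x ≡ 323 (mod 3763).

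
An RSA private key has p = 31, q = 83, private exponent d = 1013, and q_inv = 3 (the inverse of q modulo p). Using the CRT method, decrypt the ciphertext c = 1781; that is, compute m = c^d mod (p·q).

1847

d_p = d mod (p−1) = 1013 mod 30 = 23; d_q = d mod (q−1) = 29.
m₁ = c^(d_p) mod p: c ≡ 14 (mod 31), and 14^23 mod 31 = 18.
m₂ = c^(d_q) mod q: c ≡ 38 (mod 83), and 38^29 mod 83 = 21.
h = q_inv·(m₁ − m₂) mod p = 3·(18 − 21) mod 31 = 22.
m = m₂ + h·q = 21 + 22·83 = 1847.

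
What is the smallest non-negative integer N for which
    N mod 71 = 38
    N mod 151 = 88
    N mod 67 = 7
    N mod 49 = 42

8044764

The moduli are pairwise coprime; M = 71·151·67·49 = 35197043.
M/71 = 495733; 495733 ≡ 11 (mod 71); 11·13 ≡ 1, so inverse 13.
M/151 = 233093; 233093 ≡ 100 (mod 151); 100·74 ≡ 1, so inverse 74.
M/67 = 525329; 525329 ≡ 49 (mod 67); 49·26 ≡ 1, so inverse 26.
M/49 = 718307; 718307 ≡ 16 (mod 49); 16·46 ≡ 1, so inverse 46.
N ≡ 38·495733·13 + 88·233093·74 + 7·525329·26 + 42·718307·46 = 3246172720.
3246172720 mod 35197043 = 8044764.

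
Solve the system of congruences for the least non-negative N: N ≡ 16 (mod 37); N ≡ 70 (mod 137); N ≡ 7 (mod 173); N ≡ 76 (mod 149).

The moduli are pairwise coprime; M = 37·137·173·149 = 130663613.
M/37 = 3531449; 3531449 ≡ 21 (mod 37); 21·30 ≡ 1, so inverse 30.
M/137 = 953749; 953749 ≡ 92 (mod 137); 92·70 ≡ 1, so inverse 70.
M/173 = 755281; 755281 ≡ 136 (mod 173); 136·14 ≡ 1, so inverse 14.
M/149 = 876937; 876937 ≡ 72 (mod 149); 72·89 ≡ 1, so inverse 89.
N ≡ 16·3531449·30 + 70·953749·70 + 7·755281·14 + 76·876937·89 = 12374085026.
12374085026 mod 130663613 = 91705404.

91705404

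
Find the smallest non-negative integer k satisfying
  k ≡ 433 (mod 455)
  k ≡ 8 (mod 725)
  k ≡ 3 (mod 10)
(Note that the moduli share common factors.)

73233

gcd(455, 725) = 5 and 5 | (8 − 433), so the pair is consistent; merging gives k ≡ 7258 (mod 65975), where 65975 = lcm(455, 725).
gcd(65975, 10) = 5 and 5 | (3 − 7258), so the pair is consistent; merging gives k ≡ 73233 (mod 131950), where 131950 = lcm(65975, 10).
The solution is unique modulo lcm(455, 725, 10) = 131950.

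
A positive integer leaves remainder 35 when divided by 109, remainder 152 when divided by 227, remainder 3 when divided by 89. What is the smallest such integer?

Combine the congruences pairwise.
From a ≡ 35 (mod 109) write a = 35 + 109t. Substituting into a ≡ 152 (mod 227) gives 109t ≡ 117 (mod 227), and since 109⁻¹ ≡ 25 (mod 227), t ≡ 201. Hence a ≡ 35 + 109·201 = 21944 (mod 24743).
From a ≡ 21944 (mod 24743) write a = 21944 + 24743t. Substituting into a ≡ 3 (mod 89) gives 24743t ≡ 42 (mod 89), and since 1⁻¹ ≡ 1 (mod 89), t ≡ 42. Hence a ≡ 21944 + 24743·42 = 1061150 (mod 2202127).

1061150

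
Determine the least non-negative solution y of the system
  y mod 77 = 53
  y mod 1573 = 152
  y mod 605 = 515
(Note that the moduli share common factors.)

Combine the congruences pairwise.
gcd(77, 1573) = 11 and 11 | (152 − 53), so the pair is consistent; merging gives y ≡ 6444 (mod 11011), where 11011 = lcm(77, 1573).
gcd(11011, 605) = 121 and 121 | (515 − 6444), so the pair is consistent; merging gives y ≡ 17455 (mod 55055), where 55055 = lcm(11011, 605).
The solution is unique modulo lcm(77, 1573, 605) = 55055.

17455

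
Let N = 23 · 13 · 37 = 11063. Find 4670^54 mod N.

Mod 23: 4670 ≡ 1; by Fermat, exponent reduces to 54 mod 22 = 10; 1^10 ≡ 1 (mod 23).
Mod 13: 4670 ≡ 3; by Fermat, exponent reduces to 54 mod 12 = 6; 3^6 ≡ 1 (mod 13).
Mod 37: 4670 ≡ 8; by Fermat, exponent reduces to 54 mod 36 = 18; 8^18 ≡ 36 (mod 37).
Combine by CRT: x ≡ 1 (mod 23), x ≡ 1 (mod 13), x ≡ 36 (mod 37) ⇒ x ≡ 7177 (mod 11063).

7177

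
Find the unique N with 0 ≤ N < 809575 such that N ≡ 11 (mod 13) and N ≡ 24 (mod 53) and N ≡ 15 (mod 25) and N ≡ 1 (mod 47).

From N ≡ 11 (mod 13) write N = 11 + 13t. Substituting into N ≡ 24 (mod 53) gives 13t ≡ 13 (mod 53), and since 13⁻¹ ≡ 49 (mod 53), t ≡ 1. Hence N ≡ 11 + 13·1 = 24 (mod 689).
From N ≡ 24 (mod 689) write N = 24 + 689t. Substituting into N ≡ 15 (mod 25) gives 689t ≡ 16 (mod 25), and since 14⁻¹ ≡ 9 (mod 25), t ≡ 19. Hence N ≡ 24 + 689·19 = 13115 (mod 17225).
From N ≡ 13115 (mod 17225) write N = 13115 + 17225t. Substituting into N ≡ 1 (mod 47) gives 17225t ≡ 46 (mod 47), and since 23⁻¹ ≡ 45 (mod 47), t ≡ 2. Hence N ≡ 13115 + 17225·2 = 47565 (mod 809575).

47565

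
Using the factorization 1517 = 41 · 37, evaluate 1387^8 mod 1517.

Mod 41: 1387 ≡ 34; 34^8 ≡ 37 (mod 41).
Mod 37: 1387 ≡ 18; 18^8 ≡ 12 (mod 37).
Combine by CRT: x ≡ 37 (mod 41), x ≡ 12 (mod 37) ⇒ x ≡ 160 (mod 1517).

160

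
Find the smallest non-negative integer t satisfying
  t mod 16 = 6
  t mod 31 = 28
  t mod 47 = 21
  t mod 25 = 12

The moduli are pairwise coprime; N = 16·31·47·25 = 582800.
N/16 = 36425; 36425 ≡ 9 (mod 16); 9·9 ≡ 1, so inverse 9.
N/31 = 18800; 18800 ≡ 14 (mod 31); 14·20 ≡ 1, so inverse 20.
N/47 = 12400; 12400 ≡ 39 (mod 47); 39·41 ≡ 1, so inverse 41.
N/25 = 23312; 23312 ≡ 12 (mod 25); 12·23 ≡ 1, so inverse 23.
t ≡ 6·36425·9 + 28·18800·20 + 21·12400·41 + 12·23312·23 = 29605462.
29605462 mod 582800 = 465462.

465462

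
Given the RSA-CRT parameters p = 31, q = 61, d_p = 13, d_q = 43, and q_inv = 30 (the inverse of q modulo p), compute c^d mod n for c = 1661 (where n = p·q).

1539

m₁ = c^(d_p) mod p: c ≡ 18 (mod 31), and 18^13 mod 31 = 20.
m₂ = c^(d_q) mod q: c ≡ 14 (mod 61), and 14^43 mod 61 = 14.
h = q_inv·(m₁ − m₂) mod p = 30·(20 − 14) mod 31 = 25.
m = m₂ + h·q = 14 + 25·61 = 1539.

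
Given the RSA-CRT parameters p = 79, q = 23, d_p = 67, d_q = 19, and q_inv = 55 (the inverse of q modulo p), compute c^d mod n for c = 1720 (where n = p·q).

545

m₁ = c^(d_p) mod p: c ≡ 61 (mod 79), and 61^67 mod 79 = 71.
m₂ = c^(d_q) mod q: c ≡ 18 (mod 23), and 18^19 mod 23 = 16.
h = q_inv·(m₁ − m₂) mod p = 55·(71 − 16) mod 79 = 23.
m = m₂ + h·q = 16 + 23·23 = 545.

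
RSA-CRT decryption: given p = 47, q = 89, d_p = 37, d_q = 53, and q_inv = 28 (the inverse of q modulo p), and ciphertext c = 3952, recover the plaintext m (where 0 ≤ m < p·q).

79

m₁ = c^(d_p) mod p: c ≡ 4 (mod 47), and 4^37 mod 47 = 32.
m₂ = c^(d_q) mod q: c ≡ 36 (mod 89), and 36^53 mod 89 = 79.
h = q_inv·(m₁ − m₂) mod p = 28·(32 − 79) mod 47 = 0.
m = m₂ + h·q = 79 + 0·89 = 79.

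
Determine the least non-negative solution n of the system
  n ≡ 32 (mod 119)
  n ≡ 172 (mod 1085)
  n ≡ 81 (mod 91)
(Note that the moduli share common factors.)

gcd(119, 1085) = 7 and 7 | (172 − 32), so the pair is consistent; merging gives n ≡ 7767 (mod 18445), where 18445 = lcm(119, 1085).
gcd(18445, 91) = 7 and 7 | (81 − 7767), so the pair is consistent; merging gives n ≡ 155327 (mod 239785), where 239785 = lcm(18445, 91).
The solution is unique modulo lcm(119, 1085, 91) = 239785.

155327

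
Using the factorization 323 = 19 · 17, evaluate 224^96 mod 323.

Mod 19: 224 ≡ 15; by Fermat, exponent reduces to 96 mod 18 = 6; 15^6 ≡ 11 (mod 19).
Mod 17: 224 ≡ 3; since 16 | 96, by Fermat 3^96 ≡ 1 (mod 17).
Combine by CRT: x ≡ 11 (mod 19), x ≡ 1 (mod 17) ⇒ x ≡ 239 (mod 323).

239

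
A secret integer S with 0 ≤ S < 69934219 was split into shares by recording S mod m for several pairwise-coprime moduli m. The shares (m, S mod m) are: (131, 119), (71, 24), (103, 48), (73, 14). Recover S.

57474666

The moduli are pairwise coprime; N = 131·71·103·73 = 69934219.
N/131 = 533849; 533849 ≡ 24 (mod 131); 24·71 ≡ 1, so inverse 71.
N/71 = 984989; 984989 ≡ 6 (mod 71); 6·12 ≡ 1, so inverse 12.
N/103 = 678973; 678973 ≡ 100 (mod 103); 100·34 ≡ 1, so inverse 34.
N/73 = 958003; 958003 ≡ 24 (mod 73); 24·70 ≡ 1, so inverse 70.
S ≡ 119·533849·71 + 24·984989·12 + 48·678973·34 + 14·958003·70 = 6841093909.
6841093909 mod 69934219 = 57474666.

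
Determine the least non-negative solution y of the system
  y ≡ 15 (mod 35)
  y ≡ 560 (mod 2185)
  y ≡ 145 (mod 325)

2745

Combine the congruences pairwise.
gcd(35, 2185) = 5 and 5 | (560 − 15), so the pair is consistent; merging gives y ≡ 2745 (mod 15295), where 15295 = lcm(35, 2185).
gcd(15295, 325) = 5 and 5 | (145 − 2745), so the pair is consistent; merging gives y ≡ 2745 (mod 994175), where 994175 = lcm(15295, 325).
The solution is unique modulo lcm(35, 2185, 325) = 994175.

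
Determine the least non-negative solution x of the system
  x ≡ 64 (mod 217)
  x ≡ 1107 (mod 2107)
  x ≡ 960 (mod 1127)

827051

gcd(217, 2107) = 7 and 7 | (1107 − 64), so the pair is consistent; merging gives x ≡ 43247 (mod 65317), where 65317 = lcm(217, 2107).
gcd(65317, 1127) = 49 and 49 | (960 − 43247), so the pair is consistent; merging gives x ≡ 827051 (mod 1502291), where 1502291 = lcm(65317, 1127).
The solution is unique modulo lcm(217, 2107, 1127) = 1502291.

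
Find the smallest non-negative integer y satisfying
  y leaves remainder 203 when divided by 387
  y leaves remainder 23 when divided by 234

3299

gcd(387, 234) = 9 and 9 | (23 − 203), so the pair is consistent; merging gives y ≡ 3299 (mod 10062), where 10062 = lcm(387, 234).
The solution is unique modulo lcm(387, 234) = 10062.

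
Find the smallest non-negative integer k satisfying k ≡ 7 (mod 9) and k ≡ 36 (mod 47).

From k ≡ 7 (mod 9) write k = 7 + 9t. Substituting into k ≡ 36 (mod 47) gives 9t ≡ 29 (mod 47), and since 9⁻¹ ≡ 21 (mod 47), t ≡ 45. Hence k ≡ 7 + 9·45 = 412 (mod 423).

412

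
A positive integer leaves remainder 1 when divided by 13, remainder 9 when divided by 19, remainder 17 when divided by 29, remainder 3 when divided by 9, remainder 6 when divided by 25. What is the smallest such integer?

The moduli are pairwise coprime; N = 13·19·29·9·25 = 1611675.
N/13 = 123975; 123975 ≡ 7 (mod 13); 7·2 ≡ 1, so inverse 2.
N/19 = 84825; 84825 ≡ 9 (mod 19); 9·17 ≡ 1, so inverse 17.
N/29 = 55575; 55575 ≡ 11 (mod 29); 11·8 ≡ 1, so inverse 8.
N/9 = 179075; 179075 ≡ 2 (mod 9); 2·5 ≡ 1, so inverse 5.
N/25 = 64467; 64467 ≡ 17 (mod 25); 17·3 ≡ 1, so inverse 3.
x ≡ 1·123975·2 + 9·84825·17 + 17·55575·8 + 3·179075·5 + 6·64467·3 = 24630906.
24630906 mod 1611675 = 455781.

455781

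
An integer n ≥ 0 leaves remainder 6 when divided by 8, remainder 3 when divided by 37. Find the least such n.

From n ≡ 6 (mod 8) write n = 6 + 8t. Substituting into n ≡ 3 (mod 37) gives 8t ≡ 34 (mod 37), and since 8⁻¹ ≡ 14 (mod 37), t ≡ 32. Hence n ≡ 6 + 8·32 = 262 (mod 296).

262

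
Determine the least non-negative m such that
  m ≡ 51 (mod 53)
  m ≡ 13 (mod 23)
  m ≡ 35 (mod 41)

The moduli are pairwise coprime; N = 53·23·41 = 49979.
N/53 = 943; 943 ≡ 42 (mod 53); 42·24 ≡ 1, so inverse 24.
N/23 = 2173; 2173 ≡ 11 (mod 23); 11·21 ≡ 1, so inverse 21.
N/41 = 1219; 1219 ≡ 30 (mod 41); 30·26 ≡ 1, so inverse 26.
m ≡ 51·943·24 + 13·2173·21 + 35·1219·26 = 2856751.
2856751 mod 49979 = 7948.

7948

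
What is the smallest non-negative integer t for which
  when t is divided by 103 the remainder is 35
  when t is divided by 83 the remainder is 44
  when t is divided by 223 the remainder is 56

The moduli are pairwise coprime; N = 103·83·223 = 1906427.
N/103 = 18509; 18509 ≡ 72 (mod 103); 72·93 ≡ 1, so inverse 93.
N/83 = 22969; 22969 ≡ 61 (mod 83); 61·49 ≡ 1, so inverse 49.
N/223 = 8549; 8549 ≡ 75 (mod 223); 75·113 ≡ 1, so inverse 113.
t ≡ 35·18509·93 + 44·22969·49 + 56·8549·113 = 163866031.
163866031 mod 1906427 = 1819736.

1819736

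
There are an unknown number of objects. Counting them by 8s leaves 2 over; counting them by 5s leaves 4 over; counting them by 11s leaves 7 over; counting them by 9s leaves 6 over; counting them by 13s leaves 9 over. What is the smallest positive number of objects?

3714

From N ≡ 2 (mod 8) write N = 2 + 8t. Substituting into N ≡ 4 (mod 5) gives 8t ≡ 2 (mod 5), and since 3⁻¹ ≡ 2 (mod 5), t ≡ 4. Hence N ≡ 2 + 8·4 = 34 (mod 40).
From N ≡ 34 (mod 40) write N = 34 + 40t. Substituting into N ≡ 7 (mod 11) gives 40t ≡ 6 (mod 11), and since 7⁻¹ ≡ 8 (mod 11), t ≡ 4. Hence N ≡ 34 + 40·4 = 194 (mod 440).
From N ≡ 194 (mod 440) write N = 194 + 440t. Substituting into N ≡ 6 (mod 9) gives 440t ≡ 1 (mod 9), and since 8⁻¹ ≡ 8 (mod 9), t ≡ 8. Hence N ≡ 194 + 440·8 = 3714 (mod 3960).
From N ≡ 3714 (mod 3960) write N = 3714 + 3960t. Substituting into N ≡ 9 (mod 13) gives 3960t ≡ 0 (mod 13), and since 8⁻¹ ≡ 5 (mod 13), t ≡ 0. Hence N ≡ 3714 + 3960·0 = 3714 (mod 51480).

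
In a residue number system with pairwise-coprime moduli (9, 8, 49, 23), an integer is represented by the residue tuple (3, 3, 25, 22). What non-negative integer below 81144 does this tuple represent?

50691

The moduli are pairwise coprime; N = 9·8·49·23 = 81144.
N/9 = 9016; 9016 ≡ 7 (mod 9); 7·4 ≡ 1, so inverse 4.
N/8 = 10143; 10143 ≡ 7 (mod 8); 7·7 ≡ 1, so inverse 7.
N/49 = 1656; 1656 ≡ 39 (mod 49); 39·44 ≡ 1, so inverse 44.
N/23 = 3528; 3528 ≡ 9 (mod 23); 9·18 ≡ 1, so inverse 18.
x ≡ 3·9016·4 + 3·10143·7 + 25·1656·44 + 22·3528·18 = 3539883.
3539883 mod 81144 = 50691.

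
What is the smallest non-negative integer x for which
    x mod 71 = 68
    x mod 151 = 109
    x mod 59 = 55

From x ≡ 68 (mod 71) write x = 68 + 71t. Substituting into x ≡ 109 (mod 151) gives 71t ≡ 41 (mod 151), and since 71⁻¹ ≡ 134 (mod 151), t ≡ 58. Hence x ≡ 68 + 71·58 = 4186 (mod 10721).
From x ≡ 4186 (mod 10721) write x = 4186 + 10721t. Substituting into x ≡ 55 (mod 59) gives 10721t ≡ 58 (mod 59), and since 42⁻¹ ≡ 52 (mod 59), t ≡ 7. Hence x ≡ 4186 + 10721·7 = 79233 (mod 632539).

79233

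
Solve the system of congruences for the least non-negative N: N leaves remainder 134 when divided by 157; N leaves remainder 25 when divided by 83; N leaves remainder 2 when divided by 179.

1350020

The moduli are pairwise coprime; M = 157·83·179 = 2332549.
M/157 = 14857; 14857 ≡ 99 (mod 157); 99·46 ≡ 1, so inverse 46.
M/83 = 28103; 28103 ≡ 49 (mod 83); 49·61 ≡ 1, so inverse 61.
M/179 = 13031; 13031 ≡ 143 (mod 179); 143·174 ≡ 1, so inverse 174.
N ≡ 134·14857·46 + 25·28103·61 + 2·13031·174 = 138970411.
138970411 mod 2332549 = 1350020.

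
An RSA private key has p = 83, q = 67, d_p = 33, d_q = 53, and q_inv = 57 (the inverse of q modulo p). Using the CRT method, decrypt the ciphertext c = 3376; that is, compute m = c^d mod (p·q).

284

m₁ = c^(d_p) mod p: c ≡ 56 (mod 83), and 56^33 mod 83 = 35.
m₂ = c^(d_q) mod q: c ≡ 26 (mod 67), and 26^53 mod 67 = 16.
h = q_inv·(m₁ − m₂) mod p = 57·(35 − 16) mod 83 = 4.
m = m₂ + h·q = 16 + 4·67 = 284.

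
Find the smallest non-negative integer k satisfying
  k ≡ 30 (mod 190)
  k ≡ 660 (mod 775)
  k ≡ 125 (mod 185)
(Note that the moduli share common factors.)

Combine the congruences pairwise.
gcd(190, 775) = 5 and 5 | (660 − 30), so the pair is consistent; merging gives k ≡ 27010 (mod 29450), where 29450 = lcm(190, 775).
gcd(29450, 185) = 5 and 5 | (125 − 27010), so the pair is consistent; merging gives k ≡ 910510 (mod 1089650), where 1089650 = lcm(29450, 185).
The solution is unique modulo lcm(190, 775, 185) = 1089650.

910510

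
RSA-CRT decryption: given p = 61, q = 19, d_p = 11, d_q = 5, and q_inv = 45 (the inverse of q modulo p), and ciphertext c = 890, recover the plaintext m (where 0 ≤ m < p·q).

m₁ = c^(d_p) mod p: c ≡ 36 (mod 61), and 36^11 mod 61 = 45.
m₂ = c^(d_q) mod q: c ≡ 16 (mod 19), and 16^5 mod 19 = 4.
h = q_inv·(m₁ − m₂) mod p = 45·(45 − 4) mod 61 = 15.
m = m₂ + h·q = 4 + 15·19 = 289.

289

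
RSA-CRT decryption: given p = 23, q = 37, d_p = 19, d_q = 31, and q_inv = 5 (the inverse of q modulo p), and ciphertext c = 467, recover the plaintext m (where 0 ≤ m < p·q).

m₁ = c^(d_p) mod p: c ≡ 7 (mod 23), and 7^19 mod 23 = 11.
m₂ = c^(d_q) mod q: c ≡ 23 (mod 37), and 23^31 mod 37 = 14.
h = q_inv·(m₁ − m₂) mod p = 5·(11 − 14) mod 23 = 8.
m = m₂ + h·q = 14 + 8·37 = 310.

310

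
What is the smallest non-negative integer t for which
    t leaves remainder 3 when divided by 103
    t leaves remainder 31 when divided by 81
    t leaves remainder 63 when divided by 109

The moduli are pairwise coprime; N = 103·81·109 = 909387.
N/103 = 8829; 8829 ≡ 74 (mod 103); 74·71 ≡ 1, so inverse 71.
N/81 = 11227; 11227 ≡ 49 (mod 81); 49·43 ≡ 1, so inverse 43.
N/109 = 8343; 8343 ≡ 59 (mod 109); 59·85 ≡ 1, so inverse 85.
t ≡ 3·8829·71 + 31·11227·43 + 63·8343·85 = 61522933.
61522933 mod 909387 = 594004.

594004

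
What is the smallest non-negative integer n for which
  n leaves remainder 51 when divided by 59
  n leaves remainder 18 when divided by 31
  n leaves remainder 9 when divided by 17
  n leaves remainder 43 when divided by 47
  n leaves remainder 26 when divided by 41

25939578

The moduli are pairwise coprime; M = 59·31·17·47·41 = 59916211.
M/59 = 1015529; 1015529 ≡ 21 (mod 59); 21·45 ≡ 1, so inverse 45.
M/31 = 1932781; 1932781 ≡ 24 (mod 31); 24·22 ≡ 1, so inverse 22.
M/17 = 3524483; 3524483 ≡ 9 (mod 17); 9·2 ≡ 1, so inverse 2.
M/47 = 1274813; 1274813 ≡ 32 (mod 47); 32·25 ≡ 1, so inverse 25.
M/41 = 1461371; 1461371 ≡ 8 (mod 41); 8·36 ≡ 1, so inverse 36.
n ≡ 51·1015529·45 + 18·1932781·22 + 9·3524483·2 + 43·1274813·25 + 26·1461371·36 = 5897728256.
5897728256 mod 59916211 = 25939578.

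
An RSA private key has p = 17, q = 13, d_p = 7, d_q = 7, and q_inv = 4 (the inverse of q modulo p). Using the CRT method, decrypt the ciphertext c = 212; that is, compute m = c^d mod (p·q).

134

m₁ = c^(d_p) mod p: c ≡ 8 (mod 17), and 8^7 mod 17 = 15.
m₂ = c^(d_q) mod q: c ≡ 4 (mod 13), and 4^7 mod 13 = 4.
h = q_inv·(m₁ − m₂) mod p = 4·(15 − 4) mod 17 = 10.
m = m₂ + h·q = 4 + 10·13 = 134.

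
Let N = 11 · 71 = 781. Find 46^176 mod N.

Mod 11: 46 ≡ 2; by Fermat, exponent reduces to 176 mod 10 = 6; 2^6 ≡ 9 (mod 11).
Mod 71: 46 ≡ 46; by Fermat, exponent reduces to 176 mod 70 = 36; 46^36 ≡ 25 (mod 71).
Combine by CRT: x ≡ 9 (mod 11), x ≡ 25 (mod 71) ⇒ x ≡ 735 (mod 781).

735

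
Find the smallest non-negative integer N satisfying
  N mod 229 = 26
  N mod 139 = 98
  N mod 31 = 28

566801

The moduli are pairwise coprime; M = 229·139·31 = 986761.
M/229 = 4309; 4309 ≡ 187 (mod 229); 187·169 ≡ 1, so inverse 169.
M/139 = 7099; 7099 ≡ 10 (mod 139); 10·14 ≡ 1, so inverse 14.
M/31 = 31831; 31831 ≡ 25 (mod 31); 25·5 ≡ 1, so inverse 5.
N ≡ 26·4309·169 + 98·7099·14 + 28·31831·5 = 33129914.
33129914 mod 986761 = 566801.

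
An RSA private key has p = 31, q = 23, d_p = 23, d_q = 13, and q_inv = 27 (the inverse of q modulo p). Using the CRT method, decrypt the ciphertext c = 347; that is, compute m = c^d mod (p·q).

119

m₁ = c^(d_p) mod p: c ≡ 6 (mod 31), and 6^23 mod 31 = 26.
m₂ = c^(d_q) mod q: c ≡ 2 (mod 23), and 2^13 mod 23 = 4.
h = q_inv·(m₁ − m₂) mod p = 27·(26 − 4) mod 31 = 5.
m = m₂ + h·q = 4 + 5·23 = 119.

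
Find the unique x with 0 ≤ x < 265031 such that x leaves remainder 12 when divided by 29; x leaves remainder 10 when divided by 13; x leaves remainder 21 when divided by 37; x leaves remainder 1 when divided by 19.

231345

Combine the congruences pairwise.
From x ≡ 12 (mod 29) write x = 12 + 29t. Substituting into x ≡ 10 (mod 13) gives 29t ≡ 11 (mod 13), and since 3⁻¹ ≡ 9 (mod 13), t ≡ 8. Hence x ≡ 12 + 29·8 = 244 (mod 377).
From x ≡ 244 (mod 377) write x = 244 + 377t. Substituting into x ≡ 21 (mod 37) gives 377t ≡ 36 (mod 37), and since 7⁻¹ ≡ 16 (mod 37), t ≡ 21. Hence x ≡ 244 + 377·21 = 8161 (mod 13949).
From x ≡ 8161 (mod 13949) write x = 8161 + 13949t. Substituting into x ≡ 1 (mod 19) gives 13949t ≡ 10 (mod 19), and since 3⁻¹ ≡ 13 (mod 19), t ≡ 16. Hence x ≡ 8161 + 13949·16 = 231345 (mod 265031).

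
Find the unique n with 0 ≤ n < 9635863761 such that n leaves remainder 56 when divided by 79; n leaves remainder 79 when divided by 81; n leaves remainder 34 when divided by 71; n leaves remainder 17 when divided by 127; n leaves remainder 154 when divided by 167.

From n ≡ 56 (mod 79) write n = 56 + 79t. Substituting into n ≡ 79 (mod 81) gives 79t ≡ 23 (mod 81), and since 79⁻¹ ≡ 40 (mod 81), t ≡ 29. Hence n ≡ 56 + 79·29 = 2347 (mod 6399).
From n ≡ 2347 (mod 6399) write n = 2347 + 6399t. Substituting into n ≡ 34 (mod 71) gives 6399t ≡ 30 (mod 71), and since 9⁻¹ ≡ 8 (mod 71), t ≡ 27. Hence n ≡ 2347 + 6399·27 = 175120 (mod 454329).
From n ≡ 175120 (mod 454329) write n = 175120 + 454329t. Substituting into n ≡ 17 (mod 127) gives 454329t ≡ 30 (mod 127), and since 50⁻¹ ≡ 94 (mod 127), t ≡ 26. Hence n ≡ 175120 + 454329·26 = 11987674 (mod 57699783).
From n ≡ 11987674 (mod 57699783) write n = 11987674 + 57699783t. Substituting into n ≡ 154 (mod 167) gives 57699783t ≡ 74 (mod 167), and since 114⁻¹ ≡ 63 (mod 167), t ≡ 153. Hence n ≡ 11987674 + 57699783·153 = 8840054473 (mod 9635863761).

8840054473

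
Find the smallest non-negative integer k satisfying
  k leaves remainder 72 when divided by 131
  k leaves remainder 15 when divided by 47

From k ≡ 72 (mod 131) write k = 72 + 131t. Substituting into k ≡ 15 (mod 47) gives 131t ≡ 37 (mod 47), and since 37⁻¹ ≡ 14 (mod 47), t ≡ 1. Hence k ≡ 72 + 131·1 = 203 (mod 6157).

203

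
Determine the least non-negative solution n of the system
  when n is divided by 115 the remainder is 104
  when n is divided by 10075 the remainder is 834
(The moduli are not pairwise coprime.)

Combine the congruences pairwise.
gcd(115, 10075) = 5 and 5 | (834 − 104), so the pair is consistent; merging gives n ≡ 61284 (mod 231725), where 231725 = lcm(115, 10075).
The solution is unique modulo lcm(115, 10075) = 231725.

61284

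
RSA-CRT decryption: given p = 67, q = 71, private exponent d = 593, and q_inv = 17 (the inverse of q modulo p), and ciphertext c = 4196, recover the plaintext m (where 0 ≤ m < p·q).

d_p = d mod (p−1) = 593 mod 66 = 65; d_q = d mod (q−1) = 33.
m₁ = c^(d_p) mod p: c ≡ 42 (mod 67), and 42^65 mod 67 = 8.
m₂ = c^(d_q) mod q: c ≡ 7 (mod 71), and 7^33 mod 71 = 42.
h = q_inv·(m₁ − m₂) mod p = 17·(8 − 42) mod 67 = 25.
m = m₂ + h·q = 42 + 25·71 = 1817.

1817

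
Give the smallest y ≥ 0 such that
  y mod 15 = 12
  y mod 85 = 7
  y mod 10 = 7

Combine the congruences pairwise.
gcd(15, 85) = 5 and 5 | (7 − 12), so the pair is consistent; merging gives y ≡ 177 (mod 255), where 255 = lcm(15, 85).
gcd(255, 10) = 5 and 5 | (7 − 177), so the pair is consistent; merging gives y ≡ 177 (mod 510), where 510 = lcm(255, 10).
The solution is unique modulo lcm(15, 85, 10) = 510.

177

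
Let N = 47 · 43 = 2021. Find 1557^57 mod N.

Mod 47: 1557 ≡ 6; by Fermat, exponent reduces to 57 mod 46 = 11; 6^11 ≡ 14 (mod 47).
Mod 43: 1557 ≡ 9; by Fermat, exponent reduces to 57 mod 42 = 15; 9^15 ≡ 11 (mod 43).
Combine by CRT: x ≡ 14 (mod 47), x ≡ 11 (mod 43) ⇒ x ≡ 484 (mod 2021).

484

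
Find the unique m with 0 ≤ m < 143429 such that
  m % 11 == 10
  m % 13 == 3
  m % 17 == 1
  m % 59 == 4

The moduli are pairwise coprime; N = 11·13·17·59 = 143429.
N/11 = 13039; 13039 ≡ 4 (mod 11); 4·3 ≡ 1, so inverse 3.
N/13 = 11033; 11033 ≡ 9 (mod 13); 9·3 ≡ 1, so inverse 3.
N/17 = 8437; 8437 ≡ 5 (mod 17); 5·7 ≡ 1, so inverse 7.
N/59 = 2431; 2431 ≡ 12 (mod 59); 12·5 ≡ 1, so inverse 5.
m ≡ 10·13039·3 + 3·11033·3 + 1·8437·7 + 4·2431·5 = 598146.
598146 mod 143429 = 24430.

24430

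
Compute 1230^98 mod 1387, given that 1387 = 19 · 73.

Mod 19: 1230 ≡ 14; by Fermat, exponent reduces to 98 mod 18 = 8; 14^8 ≡ 4 (mod 19).
Mod 73: 1230 ≡ 62; by Fermat, exponent reduces to 98 mod 72 = 26; 62^26 ≡ 19 (mod 73).
Combine by CRT: x ≡ 4 (mod 19), x ≡ 19 (mod 73) ⇒ x ≡ 384 (mod 1387).

384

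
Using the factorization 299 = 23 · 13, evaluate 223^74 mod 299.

Mod 23: 223 ≡ 16; by Fermat, exponent reduces to 74 mod 22 = 8; 16^8 ≡ 12 (mod 23).
Mod 13: 223 ≡ 2; by Fermat, exponent reduces to 74 mod 12 = 2; 2^2 ≡ 4 (mod 13).
Combine by CRT: x ≡ 12 (mod 23), x ≡ 4 (mod 13) ⇒ x ≡ 173 (mod 299).

173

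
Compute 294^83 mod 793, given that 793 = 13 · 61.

Mod 13: 294 ≡ 8; by Fermat, exponent reduces to 83 mod 12 = 11; 8^11 ≡ 5 (mod 13).
Mod 61: 294 ≡ 50; by Fermat, exponent reduces to 83 mod 60 = 23; 50^23 ≡ 11 (mod 61).
Combine by CRT: x ≡ 5 (mod 13), x ≡ 11 (mod 61) ⇒ x ≡ 499 (mod 793).

499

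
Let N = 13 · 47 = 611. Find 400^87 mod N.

Mod 13: 400 ≡ 10; by Fermat, exponent reduces to 87 mod 12 = 3; 10^3 ≡ 12 (mod 13).
Mod 47: 400 ≡ 24; by Fermat, exponent reduces to 87 mod 46 = 41; 24^41 ≡ 32 (mod 47).
Combine by CRT: x ≡ 12 (mod 13), x ≡ 32 (mod 47) ⇒ x ≡ 220 (mod 611).

220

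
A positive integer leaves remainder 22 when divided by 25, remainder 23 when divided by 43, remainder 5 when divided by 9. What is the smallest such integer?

797

From a ≡ 22 (mod 25) write a = 22 + 25t. Substituting into a ≡ 23 (mod 43) gives 25t ≡ 1 (mod 43), and since 25⁻¹ ≡ 31 (mod 43), t ≡ 31. Hence a ≡ 22 + 25·31 = 797 (mod 1075).
From a ≡ 797 (mod 1075) write a = 797 + 1075t. Substituting into a ≡ 5 (mod 9) gives 1075t ≡ 0 (mod 9), and since 4⁻¹ ≡ 7 (mod 9), t ≡ 0. Hence a ≡ 797 + 1075·0 = 797 (mod 9675).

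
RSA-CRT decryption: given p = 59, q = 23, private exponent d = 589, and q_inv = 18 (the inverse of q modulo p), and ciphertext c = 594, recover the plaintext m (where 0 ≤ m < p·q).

1010

d_p = d mod (p−1) = 589 mod 58 = 9; d_q = d mod (q−1) = 17.
m₁ = c^(d_p) mod p: c ≡ 4 (mod 59), and 4^9 mod 59 = 7.
m₂ = c^(d_q) mod q: c ≡ 19 (mod 23), and 19^17 mod 23 = 21.
h = q_inv·(m₁ − m₂) mod p = 18·(7 − 21) mod 59 = 43.
m = m₂ + h·q = 21 + 43·23 = 1010.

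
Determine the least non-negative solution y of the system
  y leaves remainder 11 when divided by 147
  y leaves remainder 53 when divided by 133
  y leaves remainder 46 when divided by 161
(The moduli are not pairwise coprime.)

gcd(147, 133) = 7 and 7 | (53 − 11), so the pair is consistent; merging gives y ≡ 452 (mod 2793), where 2793 = lcm(147, 133).
gcd(2793, 161) = 7 and 7 | (46 − 452), so the pair is consistent; merging gives y ≡ 28382 (mod 64239), where 64239 = lcm(2793, 161).
The solution is unique modulo lcm(147, 133, 161) = 64239.

28382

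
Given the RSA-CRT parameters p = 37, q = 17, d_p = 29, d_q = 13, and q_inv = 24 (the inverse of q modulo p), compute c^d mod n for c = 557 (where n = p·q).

m₁ = c^(d_p) mod p: c ≡ 2 (mod 37), and 2^29 mod 37 = 24.
m₂ = c^(d_q) mod q: c ≡ 13 (mod 17), and 13^13 mod 17 = 13.
h = q_inv·(m₁ − m₂) mod p = 24·(24 − 13) mod 37 = 5.
m = m₂ + h·q = 13 + 5·17 = 98.

98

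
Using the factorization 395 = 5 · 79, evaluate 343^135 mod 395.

Mod 5: 343 ≡ 3; by Fermat, exponent reduces to 135 mod 4 = 3; 3^3 ≡ 2 (mod 5).
Mod 79: 343 ≡ 27; by Fermat, exponent reduces to 135 mod 78 = 57; 27^57 ≡ 58 (mod 79).
Combine by CRT: x ≡ 2 (mod 5), x ≡ 58 (mod 79) ⇒ x ≡ 137 (mod 395).

137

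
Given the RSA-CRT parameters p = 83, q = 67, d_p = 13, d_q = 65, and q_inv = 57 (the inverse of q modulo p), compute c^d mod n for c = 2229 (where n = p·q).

m₁ = c^(d_p) mod p: c ≡ 71 (mod 83), and 71^13 mod 83 = 60.
m₂ = c^(d_q) mod q: c ≡ 18 (mod 67), and 18^65 mod 67 = 41.
h = q_inv·(m₁ − m₂) mod p = 57·(60 − 41) mod 83 = 4.
m = m₂ + h·q = 41 + 4·67 = 309.

309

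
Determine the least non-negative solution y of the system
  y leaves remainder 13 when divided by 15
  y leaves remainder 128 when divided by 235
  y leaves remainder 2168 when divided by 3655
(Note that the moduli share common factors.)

195883

gcd(15, 235) = 5 and 5 | (128 − 13), so the pair is consistent; merging gives y ≡ 598 (mod 705), where 705 = lcm(15, 235).
gcd(705, 3655) = 5 and 5 | (2168 − 598), so the pair is consistent; merging gives y ≡ 195883 (mod 515355), where 515355 = lcm(705, 3655).
The solution is unique modulo lcm(15, 235, 3655) = 515355.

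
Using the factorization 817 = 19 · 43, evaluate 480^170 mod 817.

479

Mod 19: 480 ≡ 5; by Fermat, exponent reduces to 170 mod 18 = 8; 5^8 ≡ 4 (mod 19).
Mod 43: 480 ≡ 7; by Fermat, exponent reduces to 170 mod 42 = 2; 7^2 ≡ 6 (mod 43).
Combine by CRT: x ≡ 4 (mod 19), x ≡ 6 (mod 43) ⇒ x ≡ 479 (mod 817).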